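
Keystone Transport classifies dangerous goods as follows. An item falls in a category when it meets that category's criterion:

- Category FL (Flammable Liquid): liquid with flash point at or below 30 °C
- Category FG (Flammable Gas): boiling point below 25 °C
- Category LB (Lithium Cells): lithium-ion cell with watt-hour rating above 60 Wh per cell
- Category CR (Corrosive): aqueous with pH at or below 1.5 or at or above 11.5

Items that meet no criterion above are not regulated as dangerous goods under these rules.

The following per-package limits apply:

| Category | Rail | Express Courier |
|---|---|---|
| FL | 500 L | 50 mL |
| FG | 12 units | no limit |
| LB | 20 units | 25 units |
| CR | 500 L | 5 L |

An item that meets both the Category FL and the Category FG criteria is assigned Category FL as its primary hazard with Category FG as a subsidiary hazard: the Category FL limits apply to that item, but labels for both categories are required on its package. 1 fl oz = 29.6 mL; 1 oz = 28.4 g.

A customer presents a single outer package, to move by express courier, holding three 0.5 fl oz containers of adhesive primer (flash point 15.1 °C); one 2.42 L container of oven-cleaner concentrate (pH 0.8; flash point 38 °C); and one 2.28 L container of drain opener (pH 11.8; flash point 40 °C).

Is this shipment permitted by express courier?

Yes

The adhesive primer has flash point 15.1 °C, which is ≤ 30 °C, so it is Category FL (Flammable Liquid).
pH 0.8 meets the Category CR criterion (Corrosive), so the oven-cleaner concentrate is Category CR.
pH 11.8 meets the Category CR criterion (Corrosive), so the drain opener is Category CR.
Category CR net quantity: 2.42 L + 2.28 L = 4.7 L.
4.7 L ≤ 5 L (express courier limit, Category CR) — within limit.
Category FL quantity: three 0.5 fl oz containers = 44.4 mL.
That is within the Category FL express courier limit of 50 mL.
Every hazard category is within its express courier limit and no segregation rule is violated.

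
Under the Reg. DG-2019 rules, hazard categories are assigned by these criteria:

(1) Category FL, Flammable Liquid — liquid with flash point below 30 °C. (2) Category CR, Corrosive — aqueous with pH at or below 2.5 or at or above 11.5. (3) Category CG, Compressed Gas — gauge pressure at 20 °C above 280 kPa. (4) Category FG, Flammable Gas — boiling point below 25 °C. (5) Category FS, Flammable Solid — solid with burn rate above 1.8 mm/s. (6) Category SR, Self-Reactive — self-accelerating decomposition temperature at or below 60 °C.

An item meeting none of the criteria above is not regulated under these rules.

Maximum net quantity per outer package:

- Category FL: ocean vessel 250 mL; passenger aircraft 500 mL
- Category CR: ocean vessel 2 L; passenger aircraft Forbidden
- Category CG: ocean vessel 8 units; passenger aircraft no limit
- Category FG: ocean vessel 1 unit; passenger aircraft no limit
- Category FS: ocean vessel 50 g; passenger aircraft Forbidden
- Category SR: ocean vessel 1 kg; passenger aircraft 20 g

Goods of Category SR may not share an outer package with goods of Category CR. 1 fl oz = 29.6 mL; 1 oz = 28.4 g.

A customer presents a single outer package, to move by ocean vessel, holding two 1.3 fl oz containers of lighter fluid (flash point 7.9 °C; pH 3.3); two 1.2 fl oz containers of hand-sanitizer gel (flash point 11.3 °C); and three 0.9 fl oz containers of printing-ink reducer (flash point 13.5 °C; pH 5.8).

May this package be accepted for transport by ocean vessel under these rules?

Lighter fluid: flash point 7.9 °C < 30 °C → Category FL (Flammable Liquid).
Hand-sanitizer gel: flash point 11.3 °C < 30 °C → Category FL (Flammable Liquid).
Flash point 13.5 °C meets the Category FL criterion (Flammable Liquid), so the printing-ink reducer is Category FL.
Category FL net quantity: (two 1.3 fl oz containers = 76.96 mL) + (two 1.2 fl oz containers = 71.04 mL) + (three 0.9 fl oz containers = 79.92 mL) = 227.92 mL.
That is within the Category FL ocean vessel limit of 250 mL.

Yes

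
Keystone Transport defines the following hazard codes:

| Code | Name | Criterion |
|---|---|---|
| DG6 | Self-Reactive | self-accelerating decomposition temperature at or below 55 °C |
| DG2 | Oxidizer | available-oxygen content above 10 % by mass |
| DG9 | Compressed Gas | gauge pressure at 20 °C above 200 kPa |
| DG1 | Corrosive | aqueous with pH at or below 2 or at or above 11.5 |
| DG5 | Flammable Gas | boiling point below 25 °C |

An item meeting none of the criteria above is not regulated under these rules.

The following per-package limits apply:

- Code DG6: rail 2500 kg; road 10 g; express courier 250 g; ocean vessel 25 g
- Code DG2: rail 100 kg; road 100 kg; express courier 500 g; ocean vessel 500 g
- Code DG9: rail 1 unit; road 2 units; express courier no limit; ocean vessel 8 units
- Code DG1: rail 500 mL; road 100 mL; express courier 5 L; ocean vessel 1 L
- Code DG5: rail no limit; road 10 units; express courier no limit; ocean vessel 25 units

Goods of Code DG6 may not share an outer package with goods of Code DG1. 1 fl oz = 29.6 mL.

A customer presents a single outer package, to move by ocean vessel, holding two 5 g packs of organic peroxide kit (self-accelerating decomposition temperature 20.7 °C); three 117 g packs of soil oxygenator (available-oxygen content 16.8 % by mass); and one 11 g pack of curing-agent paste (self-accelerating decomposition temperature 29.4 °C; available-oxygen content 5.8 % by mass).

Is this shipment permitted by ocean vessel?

Self-accelerating decomposition temperature 20.7 °C meets the Code DG6 criterion (Self-Reactive), so the organic peroxide kit is Code DG6.
Soil oxygenator: available-oxygen content 16.8 % by mass > 10 % by mass → Code DG2 (Oxidizer).
Curing-agent paste: self-accelerating decomposition temperature 29.4 °C ≤ 55 °C → Code DG6 (Self-Reactive).
Code DG6 net quantity: (two 5 g packs = 10 g) + 11 g = 21 g.
21 g is within the ocean vessel limit of 25 g for Code DG6.
Code DG2 quantity: three 117 g packs = 351 g.
351 g is within the ocean vessel limit of 500 g for Code DG2.
The segregation rule (Code DG6 with Code DG1) does not apply to Code DG6 with Code DG2.
Every hazard code is within its ocean vessel limit and no segregation rule is violated.

Yes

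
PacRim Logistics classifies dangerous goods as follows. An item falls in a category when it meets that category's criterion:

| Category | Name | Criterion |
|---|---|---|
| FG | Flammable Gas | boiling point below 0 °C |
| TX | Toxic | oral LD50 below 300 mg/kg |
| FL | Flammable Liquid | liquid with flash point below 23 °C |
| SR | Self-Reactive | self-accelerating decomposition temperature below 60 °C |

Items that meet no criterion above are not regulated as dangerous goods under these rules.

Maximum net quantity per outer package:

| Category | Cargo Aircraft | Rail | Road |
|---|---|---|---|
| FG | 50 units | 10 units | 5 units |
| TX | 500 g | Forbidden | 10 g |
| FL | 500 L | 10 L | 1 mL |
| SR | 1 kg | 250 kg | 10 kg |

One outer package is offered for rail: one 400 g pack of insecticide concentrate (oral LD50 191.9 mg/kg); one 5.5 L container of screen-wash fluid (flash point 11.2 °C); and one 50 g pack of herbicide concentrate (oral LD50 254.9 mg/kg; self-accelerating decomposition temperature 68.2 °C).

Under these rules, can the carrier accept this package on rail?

No

Oral LD50 191.9 mg/kg meets the Category TX criterion (Toxic), so the insecticide concentrate is Category TX.
With flash point 11.2 °C (< 23 °C), the screen-wash fluid falls in Category FL.
Oral LD50 254.9 mg/kg meets the Category TX criterion (Toxic), so the herbicide concentrate is Category TX.
Category FL quantity: 5.5 L.
That is within the Category FL rail limit of 10 L.
Total Category TX: 400 g + 50 g = 450 g.
By rail, Category TX is Forbidden regardless of quantity.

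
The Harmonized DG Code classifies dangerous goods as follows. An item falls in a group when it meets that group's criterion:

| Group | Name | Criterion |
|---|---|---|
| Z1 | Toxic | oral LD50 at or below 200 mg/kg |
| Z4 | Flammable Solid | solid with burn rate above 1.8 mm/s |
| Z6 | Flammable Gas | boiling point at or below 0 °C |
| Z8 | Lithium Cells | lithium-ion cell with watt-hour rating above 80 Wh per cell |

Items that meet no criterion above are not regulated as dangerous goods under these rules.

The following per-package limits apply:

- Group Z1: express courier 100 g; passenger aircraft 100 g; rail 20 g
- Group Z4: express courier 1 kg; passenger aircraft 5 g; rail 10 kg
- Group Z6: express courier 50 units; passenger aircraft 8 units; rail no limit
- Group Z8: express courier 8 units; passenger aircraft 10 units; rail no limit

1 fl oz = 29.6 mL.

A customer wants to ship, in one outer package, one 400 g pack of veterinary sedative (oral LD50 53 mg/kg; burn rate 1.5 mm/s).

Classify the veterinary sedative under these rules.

Group Z1

Oral LD50 53 mg/kg meets the Group Z1 criterion (Toxic), so the veterinary sedative is Group Z1.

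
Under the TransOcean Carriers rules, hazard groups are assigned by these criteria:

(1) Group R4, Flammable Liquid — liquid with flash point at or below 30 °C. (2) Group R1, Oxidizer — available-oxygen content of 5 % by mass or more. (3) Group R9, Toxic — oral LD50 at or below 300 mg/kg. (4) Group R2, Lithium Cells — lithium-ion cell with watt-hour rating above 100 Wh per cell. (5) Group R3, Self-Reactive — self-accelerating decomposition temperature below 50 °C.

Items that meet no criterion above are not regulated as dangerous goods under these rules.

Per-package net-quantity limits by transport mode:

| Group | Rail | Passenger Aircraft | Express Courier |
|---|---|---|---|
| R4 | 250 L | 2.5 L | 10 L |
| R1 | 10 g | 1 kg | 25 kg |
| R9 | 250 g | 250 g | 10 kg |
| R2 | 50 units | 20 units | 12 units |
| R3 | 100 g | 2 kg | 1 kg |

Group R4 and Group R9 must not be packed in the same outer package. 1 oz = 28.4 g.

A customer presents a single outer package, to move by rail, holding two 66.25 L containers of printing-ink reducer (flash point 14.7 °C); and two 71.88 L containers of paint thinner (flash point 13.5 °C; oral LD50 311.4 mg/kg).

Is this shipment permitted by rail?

No

With flash point 14.7 °C (≤ 30 °C), the printing-ink reducer falls in Group R4.
With flash point 13.5 °C (≤ 30 °C), the paint thinner falls in Group R4.
Group R4 net quantity: (two 66.25 L containers = 132.5 L) + (two 71.88 L containers = 143.76 L) = 276.26 L.
276.26 L > 250 L (rail limit, Group R4) — over the limit.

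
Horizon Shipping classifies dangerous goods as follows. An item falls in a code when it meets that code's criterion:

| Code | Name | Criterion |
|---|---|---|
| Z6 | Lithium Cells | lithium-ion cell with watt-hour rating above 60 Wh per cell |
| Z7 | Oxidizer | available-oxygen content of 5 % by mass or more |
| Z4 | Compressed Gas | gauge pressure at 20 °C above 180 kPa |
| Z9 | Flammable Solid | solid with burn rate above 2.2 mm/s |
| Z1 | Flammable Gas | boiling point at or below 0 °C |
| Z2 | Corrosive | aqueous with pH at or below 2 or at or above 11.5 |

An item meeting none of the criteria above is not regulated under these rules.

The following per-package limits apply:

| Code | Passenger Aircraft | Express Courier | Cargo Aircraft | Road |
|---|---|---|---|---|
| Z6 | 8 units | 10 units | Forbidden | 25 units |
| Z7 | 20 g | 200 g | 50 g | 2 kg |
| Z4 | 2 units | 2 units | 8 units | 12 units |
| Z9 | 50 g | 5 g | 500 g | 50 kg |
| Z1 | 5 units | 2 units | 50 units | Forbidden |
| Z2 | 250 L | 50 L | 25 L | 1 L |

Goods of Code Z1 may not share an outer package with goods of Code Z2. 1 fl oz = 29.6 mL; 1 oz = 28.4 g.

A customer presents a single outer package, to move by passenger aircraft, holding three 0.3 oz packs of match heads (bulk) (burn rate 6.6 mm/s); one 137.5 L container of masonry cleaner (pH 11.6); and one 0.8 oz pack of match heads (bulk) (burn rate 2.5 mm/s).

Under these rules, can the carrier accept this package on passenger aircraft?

Burn rate 6.6 mm/s meets the Code Z9 criterion (Flammable Solid), so the match heads (bulk) are Code Z9.
With pH 11.6 (≥ 11.5), the masonry cleaner falls in Code Z2.
With burn rate 2.5 mm/s (> 2.2 mm/s), the match heads (bulk) fall in Code Z9.
Code Z9 net quantity: (three 0.3 oz packs = 25.56 g) + (one 0.8 oz pack = 22.72 g) = 48.28 g.
48.28 g is within the passenger aircraft limit of 50 g for Code Z9.
Code Z2 quantity: 137.5 L.
137.5 L is within the passenger aircraft limit of 250 L for Code Z2.
The segregation rule (Code Z1 with Code Z2) does not apply to Code Z9 with Code Z2.
Every hazard code is within its passenger aircraft limit and no segregation rule is violated.

Yes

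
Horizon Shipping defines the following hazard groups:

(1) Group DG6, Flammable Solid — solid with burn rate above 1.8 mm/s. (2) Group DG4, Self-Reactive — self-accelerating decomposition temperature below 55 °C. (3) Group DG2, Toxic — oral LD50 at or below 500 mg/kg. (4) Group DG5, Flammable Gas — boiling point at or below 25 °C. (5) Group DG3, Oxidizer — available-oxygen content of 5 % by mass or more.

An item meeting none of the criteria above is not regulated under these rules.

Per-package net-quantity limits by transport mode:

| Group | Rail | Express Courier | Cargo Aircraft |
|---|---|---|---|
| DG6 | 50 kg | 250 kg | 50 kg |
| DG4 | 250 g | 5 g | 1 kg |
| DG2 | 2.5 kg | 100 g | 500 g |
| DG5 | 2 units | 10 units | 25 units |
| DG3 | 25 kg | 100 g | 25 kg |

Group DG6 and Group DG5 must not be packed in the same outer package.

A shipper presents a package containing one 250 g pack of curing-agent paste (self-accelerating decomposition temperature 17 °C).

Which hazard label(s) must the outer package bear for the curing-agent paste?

Self-accelerating decomposition temperature 17 °C meets the Group DG4 criterion (Self-Reactive), so the curing-agent paste is Group DG4.
Only the Group DG4 label is required.

Group DG4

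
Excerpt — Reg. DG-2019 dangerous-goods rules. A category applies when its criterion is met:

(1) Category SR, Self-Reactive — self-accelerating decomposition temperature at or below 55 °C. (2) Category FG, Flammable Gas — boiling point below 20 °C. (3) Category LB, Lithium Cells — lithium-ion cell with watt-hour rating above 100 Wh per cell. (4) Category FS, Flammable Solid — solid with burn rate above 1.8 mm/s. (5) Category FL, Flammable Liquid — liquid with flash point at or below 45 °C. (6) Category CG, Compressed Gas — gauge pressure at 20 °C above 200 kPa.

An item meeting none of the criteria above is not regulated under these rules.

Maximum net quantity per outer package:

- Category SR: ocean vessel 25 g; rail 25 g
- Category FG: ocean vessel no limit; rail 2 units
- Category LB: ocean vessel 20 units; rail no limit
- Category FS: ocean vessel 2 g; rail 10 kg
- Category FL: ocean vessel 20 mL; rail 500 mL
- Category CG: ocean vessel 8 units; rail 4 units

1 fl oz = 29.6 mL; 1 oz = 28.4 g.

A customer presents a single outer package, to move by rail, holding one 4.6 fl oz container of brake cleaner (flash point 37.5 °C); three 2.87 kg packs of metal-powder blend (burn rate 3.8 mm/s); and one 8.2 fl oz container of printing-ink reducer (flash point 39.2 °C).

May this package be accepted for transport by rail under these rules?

Flash point 37.5 °C meets the Category FL criterion (Flammable Liquid), so the brake cleaner is Category FL.
With burn rate 3.8 mm/s (> 1.8 mm/s), the metal-powder blend falls in Category FS.
Printing-ink reducer: flash point 39.2 °C ≤ 45 °C → Category FL (Flammable Liquid).
Total Category FL: (one 4.6 fl oz container = 136.16 mL) + (one 8.2 fl oz container = 242.72 mL) = 378.88 mL.
That is within the Category FL rail limit of 500 mL.
Category FS quantity: three 2.87 kg packs = 8.61 kg.
8.61 kg is within the rail limit of 10 kg for Category FS.
Every hazard category is within its rail limit and no segregation rule is violated.

Yes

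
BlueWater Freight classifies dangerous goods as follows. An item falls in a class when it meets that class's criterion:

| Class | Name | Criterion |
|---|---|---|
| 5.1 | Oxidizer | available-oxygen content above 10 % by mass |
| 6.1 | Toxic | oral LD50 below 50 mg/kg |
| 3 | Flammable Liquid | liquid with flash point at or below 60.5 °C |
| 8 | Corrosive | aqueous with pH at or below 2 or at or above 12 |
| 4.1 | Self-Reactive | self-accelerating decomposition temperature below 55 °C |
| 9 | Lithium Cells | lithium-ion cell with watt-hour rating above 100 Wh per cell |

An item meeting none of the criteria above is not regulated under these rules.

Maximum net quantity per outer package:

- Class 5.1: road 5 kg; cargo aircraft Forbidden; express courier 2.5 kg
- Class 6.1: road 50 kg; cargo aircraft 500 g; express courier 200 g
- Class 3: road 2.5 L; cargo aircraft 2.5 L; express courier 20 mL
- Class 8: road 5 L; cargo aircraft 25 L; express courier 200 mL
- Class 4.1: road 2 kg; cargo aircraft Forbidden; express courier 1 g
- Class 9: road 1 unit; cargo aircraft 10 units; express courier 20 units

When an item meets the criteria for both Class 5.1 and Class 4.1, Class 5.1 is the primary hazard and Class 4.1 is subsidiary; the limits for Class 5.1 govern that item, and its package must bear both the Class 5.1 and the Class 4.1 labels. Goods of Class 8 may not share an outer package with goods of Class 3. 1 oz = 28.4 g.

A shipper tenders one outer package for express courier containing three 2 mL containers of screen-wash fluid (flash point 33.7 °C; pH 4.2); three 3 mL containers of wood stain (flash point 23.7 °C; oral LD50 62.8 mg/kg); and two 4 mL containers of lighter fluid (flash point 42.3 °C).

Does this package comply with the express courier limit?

No

The screen-wash fluid has flash point 33.7 °C, which is ≤ 60.5 °C, so it is Class 3 (Flammable Liquid).
Wood stain: flash point 23.7 °C ≤ 60.5 °C → Class 3 (Flammable Liquid).
Flash point 42.3 °C meets the Class 3 criterion (Flammable Liquid), so the lighter fluid is Class 3.
Total Class 3: (three 2 mL containers = 6 mL) + (three 3 mL containers = 9 mL) + (two 4 mL containers = 8 mL) = 23 mL.
23 mL exceeds the express courier limit of 20 mL for Class 3.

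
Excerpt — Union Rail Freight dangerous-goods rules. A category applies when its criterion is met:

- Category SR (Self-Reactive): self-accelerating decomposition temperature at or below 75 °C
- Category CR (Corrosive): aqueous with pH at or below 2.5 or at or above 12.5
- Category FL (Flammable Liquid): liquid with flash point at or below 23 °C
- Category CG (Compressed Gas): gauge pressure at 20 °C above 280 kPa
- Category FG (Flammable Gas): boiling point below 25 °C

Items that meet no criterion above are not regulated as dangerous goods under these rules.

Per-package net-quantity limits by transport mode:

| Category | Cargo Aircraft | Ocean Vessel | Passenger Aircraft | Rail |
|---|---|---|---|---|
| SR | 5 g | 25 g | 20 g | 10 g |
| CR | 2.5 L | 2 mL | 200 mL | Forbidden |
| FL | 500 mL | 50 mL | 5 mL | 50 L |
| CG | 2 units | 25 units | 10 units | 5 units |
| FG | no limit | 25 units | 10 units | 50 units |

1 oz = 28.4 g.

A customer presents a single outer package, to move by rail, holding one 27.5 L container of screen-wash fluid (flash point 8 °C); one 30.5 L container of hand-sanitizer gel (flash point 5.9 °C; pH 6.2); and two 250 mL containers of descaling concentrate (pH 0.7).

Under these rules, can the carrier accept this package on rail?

The screen-wash fluid has flash point 8 °C, which is ≤ 23 °C, so it is Category FL (Flammable Liquid).
Flash point 5.9 °C meets the Category FL criterion (Flammable Liquid), so the hand-sanitizer gel is Category FL.
pH 0.7 meets the Category CR criterion (Corrosive), so the descaling concentrate is Category CR.
Total Category FL: 27.5 L + 30.5 L = 58 L.
That exceeds the Category FL rail limit of 50 L.
Category CR quantity: two 250 mL containers = 500 mL.
Category CR is Forbidden by rail.

No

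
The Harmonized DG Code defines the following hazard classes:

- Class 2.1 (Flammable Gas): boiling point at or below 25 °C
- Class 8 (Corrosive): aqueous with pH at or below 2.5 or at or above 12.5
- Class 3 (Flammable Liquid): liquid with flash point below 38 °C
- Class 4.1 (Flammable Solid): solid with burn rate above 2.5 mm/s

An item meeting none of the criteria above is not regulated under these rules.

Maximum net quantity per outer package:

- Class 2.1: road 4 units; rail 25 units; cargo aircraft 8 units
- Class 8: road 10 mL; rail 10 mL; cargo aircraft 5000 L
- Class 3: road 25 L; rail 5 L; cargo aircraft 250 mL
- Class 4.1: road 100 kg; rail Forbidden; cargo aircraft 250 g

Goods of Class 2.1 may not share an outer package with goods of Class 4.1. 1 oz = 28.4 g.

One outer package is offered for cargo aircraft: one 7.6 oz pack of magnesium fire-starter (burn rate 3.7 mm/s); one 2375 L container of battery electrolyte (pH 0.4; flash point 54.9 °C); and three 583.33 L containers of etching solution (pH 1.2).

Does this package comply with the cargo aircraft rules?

Yes

The magnesium fire-starter has burn rate 3.7 mm/s, which is > 2.5 mm/s, so it is Class 4.1 (Flammable Solid).
pH 0.4 meets the Class 8 criterion (Corrosive), so the battery electrolyte is Class 8.
The etching solution has pH 1.2, which is ≤ 2.5, so it is Class 8 (Corrosive).
Class 8 net quantity: 2375 L + (three 583.33 L containers = 1749.99 L) = 4124.99 L.
That is within the Class 8 cargo aircraft limit of 5000 L.
Class 4.1 quantity: one 7.6 oz pack = 215.84 g.
215.84 g is within the cargo aircraft limit of 250 g for Class 4.1.
The segregation rule (Class 2.1 with Class 4.1) does not apply to Class 8 with Class 4.1.
Every hazard class is within its cargo aircraft limit and no segregation rule is violated.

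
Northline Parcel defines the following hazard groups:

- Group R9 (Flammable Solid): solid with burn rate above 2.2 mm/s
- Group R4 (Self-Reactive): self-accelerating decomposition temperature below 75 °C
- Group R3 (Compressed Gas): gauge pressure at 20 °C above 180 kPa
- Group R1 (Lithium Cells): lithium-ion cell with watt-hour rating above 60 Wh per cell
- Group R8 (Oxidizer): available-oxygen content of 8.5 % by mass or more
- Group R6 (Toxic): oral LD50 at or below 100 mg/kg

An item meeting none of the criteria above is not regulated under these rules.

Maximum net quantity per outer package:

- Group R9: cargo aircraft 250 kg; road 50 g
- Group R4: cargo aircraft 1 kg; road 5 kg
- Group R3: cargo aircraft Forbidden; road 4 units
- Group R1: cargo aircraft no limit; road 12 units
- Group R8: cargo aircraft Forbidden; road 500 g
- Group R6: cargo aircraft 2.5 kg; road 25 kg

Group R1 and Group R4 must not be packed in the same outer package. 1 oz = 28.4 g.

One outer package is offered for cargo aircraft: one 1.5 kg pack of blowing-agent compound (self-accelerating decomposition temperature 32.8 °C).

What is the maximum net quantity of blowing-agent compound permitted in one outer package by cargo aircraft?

The blowing-agent compound has self-accelerating decomposition temperature 32.8 °C, which is < 75 °C, so it is Group R4 (Self-Reactive).
The cargo aircraft limit for Group R4 is 1 kg.

1 kg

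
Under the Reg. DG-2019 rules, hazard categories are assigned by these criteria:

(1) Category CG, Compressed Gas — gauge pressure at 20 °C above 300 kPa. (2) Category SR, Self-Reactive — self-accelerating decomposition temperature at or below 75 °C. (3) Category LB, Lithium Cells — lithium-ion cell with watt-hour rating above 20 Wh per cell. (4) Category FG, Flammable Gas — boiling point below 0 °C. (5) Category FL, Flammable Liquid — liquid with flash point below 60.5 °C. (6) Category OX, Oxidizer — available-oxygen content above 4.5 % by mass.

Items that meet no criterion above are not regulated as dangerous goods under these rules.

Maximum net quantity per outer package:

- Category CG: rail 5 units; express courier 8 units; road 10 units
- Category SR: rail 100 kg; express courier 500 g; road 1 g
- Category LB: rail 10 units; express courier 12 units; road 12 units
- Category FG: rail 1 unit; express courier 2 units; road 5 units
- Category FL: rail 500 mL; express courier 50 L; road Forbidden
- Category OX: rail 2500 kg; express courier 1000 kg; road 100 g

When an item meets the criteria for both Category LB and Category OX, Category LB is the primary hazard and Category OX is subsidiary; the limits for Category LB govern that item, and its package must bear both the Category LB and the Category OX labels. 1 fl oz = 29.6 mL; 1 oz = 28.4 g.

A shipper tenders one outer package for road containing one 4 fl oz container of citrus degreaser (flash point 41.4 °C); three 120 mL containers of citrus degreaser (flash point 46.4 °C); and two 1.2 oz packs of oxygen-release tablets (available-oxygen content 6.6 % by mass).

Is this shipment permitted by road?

No

Flash point 41.4 °C meets the Category FL criterion (Flammable Liquid), so the citrus degreaser is Category FL.
The citrus degreaser has flash point 46.4 °C, which is < 60.5 °C, so it is Category FL (Flammable Liquid).
Available-oxygen content 6.6 % by mass meets the Category OX criterion (Oxidizer), so the oxygen-release tablets are Category OX.
Category FL net quantity: (one 4 fl oz container = 118.4 mL) + (three 120 mL containers = 360 mL) = 478.4 mL.
Category FL is Forbidden by road.
Category OX quantity: two 1.2 oz packs = 68.16 g.
68.16 g ≤ 100 g (road limit, Category OX) — within limit.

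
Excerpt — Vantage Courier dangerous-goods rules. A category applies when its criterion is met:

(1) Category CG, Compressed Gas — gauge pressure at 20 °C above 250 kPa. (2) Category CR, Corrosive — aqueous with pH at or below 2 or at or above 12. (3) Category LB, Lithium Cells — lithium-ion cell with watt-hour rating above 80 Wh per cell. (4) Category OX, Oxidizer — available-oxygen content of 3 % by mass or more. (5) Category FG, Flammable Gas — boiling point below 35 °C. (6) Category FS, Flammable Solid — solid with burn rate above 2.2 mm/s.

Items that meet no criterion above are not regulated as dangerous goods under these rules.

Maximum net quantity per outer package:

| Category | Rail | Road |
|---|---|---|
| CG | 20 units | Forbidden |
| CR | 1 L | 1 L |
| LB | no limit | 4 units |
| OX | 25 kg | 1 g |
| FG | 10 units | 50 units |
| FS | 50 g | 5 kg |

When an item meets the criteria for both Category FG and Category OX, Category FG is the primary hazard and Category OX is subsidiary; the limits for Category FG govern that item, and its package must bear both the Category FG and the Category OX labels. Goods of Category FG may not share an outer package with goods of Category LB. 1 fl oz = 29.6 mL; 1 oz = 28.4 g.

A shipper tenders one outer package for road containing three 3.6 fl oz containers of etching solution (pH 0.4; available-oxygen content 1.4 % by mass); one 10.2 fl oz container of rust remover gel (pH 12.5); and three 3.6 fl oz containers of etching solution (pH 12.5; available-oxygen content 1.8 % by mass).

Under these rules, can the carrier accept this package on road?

Yes

The etching solution has pH 0.4, which is ≤ 2, so it is Category CR (Corrosive).
Rust remover gel: pH 12.5 ≥ 12 → Category CR (Corrosive).
Etching solution: pH 12.5 ≥ 12 → Category CR (Corrosive).
Total Category CR: (three 3.6 fl oz containers = 319.68 mL) + (one 10.2 fl oz container = 301.92 mL) + (three 3.6 fl oz containers = 319.68 mL) = 941.28 mL.
That is within the Category CR road limit of 1 L.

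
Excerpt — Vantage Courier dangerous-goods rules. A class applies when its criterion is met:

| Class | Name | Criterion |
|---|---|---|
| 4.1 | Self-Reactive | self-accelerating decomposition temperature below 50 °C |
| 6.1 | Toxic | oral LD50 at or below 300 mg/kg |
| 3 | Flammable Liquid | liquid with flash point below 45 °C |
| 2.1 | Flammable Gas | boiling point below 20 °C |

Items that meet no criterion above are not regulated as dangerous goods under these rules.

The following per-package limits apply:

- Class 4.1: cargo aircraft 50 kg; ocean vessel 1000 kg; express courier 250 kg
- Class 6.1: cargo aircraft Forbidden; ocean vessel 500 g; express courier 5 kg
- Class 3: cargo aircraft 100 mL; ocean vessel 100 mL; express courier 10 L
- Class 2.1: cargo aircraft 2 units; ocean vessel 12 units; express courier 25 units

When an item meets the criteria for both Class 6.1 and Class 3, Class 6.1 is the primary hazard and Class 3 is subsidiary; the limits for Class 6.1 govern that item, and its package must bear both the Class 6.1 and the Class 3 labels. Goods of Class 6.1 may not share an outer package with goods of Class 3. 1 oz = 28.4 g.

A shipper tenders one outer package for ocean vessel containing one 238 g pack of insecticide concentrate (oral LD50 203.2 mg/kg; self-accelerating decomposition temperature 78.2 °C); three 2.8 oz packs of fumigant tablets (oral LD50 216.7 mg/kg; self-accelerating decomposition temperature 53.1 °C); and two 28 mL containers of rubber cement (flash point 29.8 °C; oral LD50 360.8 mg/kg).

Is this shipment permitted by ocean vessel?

No

The insecticide concentrate has oral LD50 203.2 mg/kg, which is ≤ 300 mg/kg, so it is Class 6.1 (Toxic).
The fumigant tablets have oral LD50 216.7 mg/kg, which is ≤ 300 mg/kg, so they are Class 6.1 (Toxic).
Rubber cement: flash point 29.8 °C < 45 °C → Class 3 (Flammable Liquid).
Class 6.1 net quantity: 238 g + (three 2.8 oz packs = 238.56 g) = 476.56 g.
476.56 g is within the ocean vessel limit of 500 g for Class 6.1.
Class 3 quantity: two 28 mL containers = 56 mL.
56 mL is within the ocean vessel limit of 100 mL for Class 3.
Class 6.1 and Class 3 may not share an outer package.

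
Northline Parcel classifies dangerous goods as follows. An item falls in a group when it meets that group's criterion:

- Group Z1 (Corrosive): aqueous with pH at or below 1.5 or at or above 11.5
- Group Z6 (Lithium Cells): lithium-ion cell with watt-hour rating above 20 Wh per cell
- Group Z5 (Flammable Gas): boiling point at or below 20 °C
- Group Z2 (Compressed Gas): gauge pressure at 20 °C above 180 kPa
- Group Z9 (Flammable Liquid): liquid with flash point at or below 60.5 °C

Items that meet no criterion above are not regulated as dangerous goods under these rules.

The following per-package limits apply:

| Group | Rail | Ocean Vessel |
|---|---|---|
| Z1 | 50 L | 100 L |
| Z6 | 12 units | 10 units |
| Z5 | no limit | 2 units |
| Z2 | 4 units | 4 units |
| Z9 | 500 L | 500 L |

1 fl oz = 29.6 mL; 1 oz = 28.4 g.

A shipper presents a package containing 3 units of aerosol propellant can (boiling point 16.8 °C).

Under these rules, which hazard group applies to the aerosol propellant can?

Group Z5

The aerosol propellant can has boiling point 16.8 °C, which is ≤ 20 °C, so it is Group Z5 (Flammable Gas).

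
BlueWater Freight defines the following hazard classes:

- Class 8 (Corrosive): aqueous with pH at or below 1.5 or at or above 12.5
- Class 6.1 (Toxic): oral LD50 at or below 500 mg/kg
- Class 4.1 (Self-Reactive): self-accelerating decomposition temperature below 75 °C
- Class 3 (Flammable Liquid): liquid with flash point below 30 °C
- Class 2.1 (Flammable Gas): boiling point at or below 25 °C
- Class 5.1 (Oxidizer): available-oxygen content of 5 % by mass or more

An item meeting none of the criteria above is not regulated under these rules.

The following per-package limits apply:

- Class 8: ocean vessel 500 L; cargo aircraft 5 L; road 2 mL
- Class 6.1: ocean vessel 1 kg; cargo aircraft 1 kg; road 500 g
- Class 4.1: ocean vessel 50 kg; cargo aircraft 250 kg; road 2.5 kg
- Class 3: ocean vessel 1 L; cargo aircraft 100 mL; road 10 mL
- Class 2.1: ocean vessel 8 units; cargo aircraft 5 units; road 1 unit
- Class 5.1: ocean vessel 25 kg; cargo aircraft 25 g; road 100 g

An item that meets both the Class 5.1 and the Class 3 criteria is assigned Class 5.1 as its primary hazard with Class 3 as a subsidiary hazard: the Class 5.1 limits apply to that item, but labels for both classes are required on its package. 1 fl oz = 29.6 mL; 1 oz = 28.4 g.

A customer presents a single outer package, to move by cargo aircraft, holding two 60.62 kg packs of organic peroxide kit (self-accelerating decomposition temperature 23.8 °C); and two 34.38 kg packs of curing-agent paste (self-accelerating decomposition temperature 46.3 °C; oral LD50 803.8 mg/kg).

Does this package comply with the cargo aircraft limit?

Organic peroxide kit: self-accelerating decomposition temperature 23.8 °C < 75 °C → Class 4.1 (Self-Reactive).
Self-accelerating decomposition temperature 46.3 °C meets the Class 4.1 criterion (Self-Reactive), so the curing-agent paste is Class 4.1.
Class 4.1 net quantity: (two 60.62 kg packs = 121.24 kg) + (two 34.38 kg packs = 68.76 kg) = 190 kg.
That is within the Class 4.1 cargo aircraft limit of 250 kg.

Yes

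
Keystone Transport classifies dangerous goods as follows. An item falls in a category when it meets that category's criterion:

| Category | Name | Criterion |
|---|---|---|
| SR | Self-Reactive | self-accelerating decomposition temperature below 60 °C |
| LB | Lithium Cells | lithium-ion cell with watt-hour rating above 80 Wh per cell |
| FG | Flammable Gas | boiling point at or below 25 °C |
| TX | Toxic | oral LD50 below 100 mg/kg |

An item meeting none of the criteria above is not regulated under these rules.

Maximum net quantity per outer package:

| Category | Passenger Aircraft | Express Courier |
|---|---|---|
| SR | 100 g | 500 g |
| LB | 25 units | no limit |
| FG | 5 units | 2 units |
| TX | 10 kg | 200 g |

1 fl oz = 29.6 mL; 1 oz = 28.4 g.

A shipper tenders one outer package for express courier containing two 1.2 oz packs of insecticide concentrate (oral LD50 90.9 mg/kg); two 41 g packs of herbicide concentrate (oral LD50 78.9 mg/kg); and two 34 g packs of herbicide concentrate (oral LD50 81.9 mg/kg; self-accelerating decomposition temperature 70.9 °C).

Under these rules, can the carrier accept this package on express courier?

No

The insecticide concentrate has oral LD50 90.9 mg/kg, which is < 100 mg/kg, so it is Category TX (Toxic).
Oral LD50 78.9 mg/kg meets the Category TX criterion (Toxic), so the herbicide concentrate is Category TX.
Herbicide concentrate: oral LD50 81.9 mg/kg < 100 mg/kg → Category TX (Toxic).
Category TX net quantity: (two 1.2 oz packs = 68.16 g) + (two 41 g packs = 82 g) + (two 34 g packs = 68 g) = 218.16 g.
218.16 g exceeds the express courier limit of 200 g for Category TX.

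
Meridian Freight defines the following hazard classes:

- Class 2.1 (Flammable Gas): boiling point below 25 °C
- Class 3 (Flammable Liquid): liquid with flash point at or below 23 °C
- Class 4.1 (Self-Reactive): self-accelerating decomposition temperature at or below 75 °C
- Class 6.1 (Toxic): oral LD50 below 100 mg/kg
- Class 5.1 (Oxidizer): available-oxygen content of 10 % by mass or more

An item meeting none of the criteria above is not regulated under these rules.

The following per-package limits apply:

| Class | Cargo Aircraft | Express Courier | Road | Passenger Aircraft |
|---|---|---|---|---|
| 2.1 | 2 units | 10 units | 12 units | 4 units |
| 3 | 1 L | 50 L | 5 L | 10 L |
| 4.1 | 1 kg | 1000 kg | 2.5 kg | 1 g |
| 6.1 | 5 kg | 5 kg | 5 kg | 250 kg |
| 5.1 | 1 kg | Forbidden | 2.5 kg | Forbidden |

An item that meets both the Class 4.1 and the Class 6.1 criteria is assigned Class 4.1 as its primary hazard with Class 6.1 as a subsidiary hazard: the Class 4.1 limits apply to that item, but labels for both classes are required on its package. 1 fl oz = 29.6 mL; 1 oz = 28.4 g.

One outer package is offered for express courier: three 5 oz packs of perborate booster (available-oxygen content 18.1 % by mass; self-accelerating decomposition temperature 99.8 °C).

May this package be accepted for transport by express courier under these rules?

No

With available-oxygen content 18.1 % by mass (≥ 10 % by mass), the perborate booster falls in Class 5.1.
Class 5.1 quantity: three 5 oz packs = 426 g.
Class 5.1 is Forbidden by express courier.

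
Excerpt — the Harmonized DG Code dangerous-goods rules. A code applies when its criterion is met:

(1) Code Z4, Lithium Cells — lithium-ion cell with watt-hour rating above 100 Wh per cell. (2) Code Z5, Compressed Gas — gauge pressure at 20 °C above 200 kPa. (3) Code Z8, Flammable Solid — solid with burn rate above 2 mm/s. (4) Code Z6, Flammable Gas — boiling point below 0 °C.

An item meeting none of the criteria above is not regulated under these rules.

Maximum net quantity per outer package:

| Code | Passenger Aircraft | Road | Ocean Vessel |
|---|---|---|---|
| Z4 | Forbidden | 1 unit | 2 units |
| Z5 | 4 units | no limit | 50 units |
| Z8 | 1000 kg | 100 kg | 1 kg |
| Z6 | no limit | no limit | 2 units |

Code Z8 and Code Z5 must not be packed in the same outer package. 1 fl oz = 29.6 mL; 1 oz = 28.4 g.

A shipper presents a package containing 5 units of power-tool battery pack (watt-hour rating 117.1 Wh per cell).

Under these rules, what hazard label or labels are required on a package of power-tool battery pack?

The power-tool battery pack has watt-hour rating 117.1 Wh per cell, which is > 100 Wh per cell, so it is Code Z4 (Lithium Cells).
Only the Code Z4 label is required.

Code Z4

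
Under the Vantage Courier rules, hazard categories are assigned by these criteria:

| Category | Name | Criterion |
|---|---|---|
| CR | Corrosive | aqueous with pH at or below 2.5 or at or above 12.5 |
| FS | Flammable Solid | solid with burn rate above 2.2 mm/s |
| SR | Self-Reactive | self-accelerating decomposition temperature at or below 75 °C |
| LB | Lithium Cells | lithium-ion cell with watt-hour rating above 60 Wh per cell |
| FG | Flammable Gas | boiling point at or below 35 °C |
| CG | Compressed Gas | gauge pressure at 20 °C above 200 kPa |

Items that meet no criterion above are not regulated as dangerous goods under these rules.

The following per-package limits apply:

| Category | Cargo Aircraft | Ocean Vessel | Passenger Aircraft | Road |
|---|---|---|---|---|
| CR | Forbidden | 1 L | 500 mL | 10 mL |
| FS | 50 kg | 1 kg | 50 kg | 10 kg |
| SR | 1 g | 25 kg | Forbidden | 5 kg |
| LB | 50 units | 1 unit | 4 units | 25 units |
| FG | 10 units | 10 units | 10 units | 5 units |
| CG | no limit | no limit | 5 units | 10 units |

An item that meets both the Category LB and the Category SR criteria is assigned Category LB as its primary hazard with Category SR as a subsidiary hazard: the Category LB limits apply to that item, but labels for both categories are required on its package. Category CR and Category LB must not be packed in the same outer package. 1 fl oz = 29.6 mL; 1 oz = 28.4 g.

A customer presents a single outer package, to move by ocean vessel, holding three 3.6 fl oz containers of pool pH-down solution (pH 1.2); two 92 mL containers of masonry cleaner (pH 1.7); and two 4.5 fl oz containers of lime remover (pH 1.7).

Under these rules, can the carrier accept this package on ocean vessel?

Yes

The pool pH-down solution has pH 1.2, which is ≤ 2.5, so it is Category CR (Corrosive).
The masonry cleaner has pH 1.7, which is ≤ 2.5, so it is Category CR (Corrosive).
With pH 1.7 (≤ 2.5), the lime remover falls in Category CR.
Total Category CR: (three 3.6 fl oz containers = 319.68 mL) + (two 92 mL containers = 184 mL) + (two 4.5 fl oz containers = 266.4 mL) = 770.08 mL.
770.08 mL is within the ocean vessel limit of 1 L for Category CR.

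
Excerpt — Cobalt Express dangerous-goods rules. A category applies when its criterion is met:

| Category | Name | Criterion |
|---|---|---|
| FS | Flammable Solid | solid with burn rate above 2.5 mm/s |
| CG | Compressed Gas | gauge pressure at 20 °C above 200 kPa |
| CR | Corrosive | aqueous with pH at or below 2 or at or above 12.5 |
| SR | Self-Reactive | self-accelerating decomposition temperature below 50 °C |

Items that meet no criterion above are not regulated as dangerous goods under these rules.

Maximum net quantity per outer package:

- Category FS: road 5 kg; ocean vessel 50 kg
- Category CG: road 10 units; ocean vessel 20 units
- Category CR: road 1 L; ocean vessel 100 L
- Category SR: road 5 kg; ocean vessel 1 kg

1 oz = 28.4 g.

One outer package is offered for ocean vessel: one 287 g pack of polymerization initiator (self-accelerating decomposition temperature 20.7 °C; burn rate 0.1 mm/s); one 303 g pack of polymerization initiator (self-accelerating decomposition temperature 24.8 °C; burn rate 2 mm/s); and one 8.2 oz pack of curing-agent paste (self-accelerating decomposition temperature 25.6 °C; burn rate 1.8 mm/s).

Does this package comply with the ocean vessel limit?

The polymerization initiator has self-accelerating decomposition temperature 20.7 °C, which is < 50 °C, so it is Category SR (Self-Reactive).
Self-accelerating decomposition temperature 24.8 °C meets the Category SR criterion (Self-Reactive), so the polymerization initiator is Category SR.
With self-accelerating decomposition temperature 25.6 °C (< 50 °C), the curing-agent paste falls in Category SR.
Total Category SR: 287 g + 303 g + (one 8.2 oz pack = 232.88 g) = 822.88 g.
That is within the Category SR ocean vessel limit of 1 kg.

Yes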